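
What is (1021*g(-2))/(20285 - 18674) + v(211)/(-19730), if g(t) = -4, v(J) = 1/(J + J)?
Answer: -34003630651/13413282660 ≈ -2.5351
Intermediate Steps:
v(J) = 1/(2*J)
(1021*g(-2))/(20285 - 18674) + v(211)/(-19730) = (1021*(-4))/(20285 - 18674) + ((½)/211)/(-19730) = -4084/1611 + ((½)*(1/211))*(-1/19730) = -4084*1/1611 + (1/422)*(-1/19730) = -4084/1611 - 1/8326060 = -34003630651/13413282660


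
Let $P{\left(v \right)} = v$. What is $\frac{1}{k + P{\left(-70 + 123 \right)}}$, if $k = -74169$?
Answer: $- \frac{1}{74116} \approx -1.3492 \cdot 10^{-5}$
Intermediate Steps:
$\frac{1}{k + P{\left(-70 + 123 \right)}} = \frac{1}{-74169 + \left(-70 + 123\right)} = \frac{1}{-74169 + 53} = \frac{1}{-74116} = - \frac{1}{74116}$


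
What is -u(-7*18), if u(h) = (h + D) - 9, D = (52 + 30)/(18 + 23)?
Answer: 133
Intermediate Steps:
D = 2 (D = 82/41 = 82*(1/41) = 2)
u(h) = -7 + h (u(h) = (h + 2) - 9 = (2 + h) - 9 = -7 + h)
-u(-7*18) = -(-7 - 7*18) = -(-7 - 126) = -1*(-133) = 133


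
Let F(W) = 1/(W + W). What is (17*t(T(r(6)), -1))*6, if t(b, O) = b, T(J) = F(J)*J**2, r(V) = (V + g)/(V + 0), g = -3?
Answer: 51/2 ≈ 25.500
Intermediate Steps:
F(W) = 1/(2*W)
r(V) = (-3 + V)/V (r(V) = (V - 3)/(V + 0) = (-3 + V)/V)
T(J) = J/2 (T(J) = (1/(2*J))*J**2 = J/2)
(17*t(T(r(6)), -1))*6 = (17*(((-3 + 6)/6)/2))*6 = (17*(((1/6)*3)/2))*6 = (17*((1/2)*(1/2)))*6 = (17*(1/4))*6 = (17/4)*6 = 51/2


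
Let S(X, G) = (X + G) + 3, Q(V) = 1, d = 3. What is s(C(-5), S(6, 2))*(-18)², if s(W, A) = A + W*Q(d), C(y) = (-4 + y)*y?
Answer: 18144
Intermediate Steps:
S(X, G) = 3 + G + X (S(X, G) = (G + X) + 3 = 3 + G + X)
C(y) = y*(-4 + y)
s(W, A) = A + W (s(W, A) = A + W*1 = A + W)
s(C(-5), S(6, 2))*(-18)² = ((3 + 2 + 6) - 5*(-4 - 5))*(-18)² = (11 - 5*(-9))*324 = (11 + 45)*324 = 56*324 = 18144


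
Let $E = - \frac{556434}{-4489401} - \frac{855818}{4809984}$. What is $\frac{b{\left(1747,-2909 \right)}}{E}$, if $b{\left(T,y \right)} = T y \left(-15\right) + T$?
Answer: $- \frac{274358625465128268288}{194278591327} \approx -1.4122 \cdot 10^{9}$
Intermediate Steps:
$b{\left(T,y \right)} = T - 15 T y$ ($b{\left(T,y \right)} = - 15 T y + T = T - 15 T y$)
$E = - \frac{194278591327}{3598991163264}$ ($E = \left(-556434\right) \left(- \frac{1}{4489401}\right) - \frac{427909}{2404992} = \frac{185478}{1496467} - \frac{427909}{2404992} = - \frac{194278591327}{3598991163264} \approx -0.053981$)
$\frac{b{\left(1747,-2909 \right)}}{E} = \frac{1747 \left(1 - -43635\right)}{- \frac{194278591327}{3598991163264}} = 1747 \left(1 + 43635\right) \left(- \frac{3598991163264}{194278591327}\right) = 1747 \cdot 43636 \left(- \frac{3598991163264}{194278591327}\right) = 76232092 \left(- \frac{3598991163264}{194278591327}\right) = - \frac{274358625465128268288}{194278591327}$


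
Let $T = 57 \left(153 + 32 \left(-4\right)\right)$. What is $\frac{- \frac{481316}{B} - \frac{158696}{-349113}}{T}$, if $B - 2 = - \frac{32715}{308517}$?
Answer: $- \frac{17280383957922004}{96896845547325} \approx -178.34$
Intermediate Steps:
$B = \frac{194773}{102839}$ ($B = 2 - \frac{32715}{308517} = 2 - \frac{10905}{102839} = \frac{194773}{102839} \approx 1.894$)
$T = 1425$ ($T = 57 \left(153 - 128\right) = 57 \cdot 25 = 1425$)
$\frac{- \frac{481316}{B} - \frac{158696}{-349113}}{T} = \frac{- \frac{481316}{\frac{194773}{102839}} - \frac{158696}{-349113}}{1425} = \left(\left(-481316\right) \frac{102839}{194773} - - \frac{158696}{349113}\right) \frac{1}{1425} = \left(- \frac{49498056124}{194773} + \frac{158696}{349113}\right) \frac{1}{1425} = \left(- \frac{17280383957922004}{67997786349}\right) \frac{1}{1425} = - \frac{17280383957922004}{96896845547325}$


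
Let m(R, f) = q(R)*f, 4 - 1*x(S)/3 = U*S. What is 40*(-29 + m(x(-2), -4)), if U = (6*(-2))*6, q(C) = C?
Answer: 66040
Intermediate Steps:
U = -72 (U = -12*6 = -72)
x(S) = 12 + 216*S (x(S) = 12 - (-216)*S = 12 + 216*S)
m(R, f) = R*f
40*(-29 + m(x(-2), -4)) = 40*(-29 + (12 + 216*(-2))*(-4)) = 40*(-29 + (12 - 432)*(-4)) = 40*(-29 - 420*(-4)) = 40*(-29 + 1680) = 40*1651 = 66040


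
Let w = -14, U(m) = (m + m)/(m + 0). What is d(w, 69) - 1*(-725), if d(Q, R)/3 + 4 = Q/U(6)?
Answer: 692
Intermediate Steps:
U(m) = 2 (U(m) = (2*m)/m = 2)
d(Q, R) = -12 + 3*Q/2 (d(Q, R) = -12 + 3*(Q/2) = -12 + 3*Q/2)
d(w, 69) - 1*(-725) = (-12 + (3/2)*(-14)) - 1*(-725) = (-12 - 21) + 725 = -33 + 725 = 692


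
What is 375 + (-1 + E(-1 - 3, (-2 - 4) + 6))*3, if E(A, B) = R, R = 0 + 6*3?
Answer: 426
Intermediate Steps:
R = 18 (R = 0 + 18 = 18)
E(A, B) = 18
375 + (-1 + E(-1 - 3, (-2 - 4) + 6))*3 = 375 + (-1 + 18)*3 = 375 + 17*3 = 375 + 51 = 426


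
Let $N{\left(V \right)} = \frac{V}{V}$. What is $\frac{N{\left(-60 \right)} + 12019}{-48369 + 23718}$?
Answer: $- \frac{12020}{24651} \approx -0.48761$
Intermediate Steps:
$N{\left(V \right)} = 1$
$\frac{N{\left(-60 \right)} + 12019}{-48369 + 23718} = \frac{1 + 12019}{-48369 + 23718} = \frac{12020}{-24651} = 12020 \left(- \frac{1}{24651}\right) = - \frac{12020}{24651}$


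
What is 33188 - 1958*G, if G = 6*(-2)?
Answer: 56684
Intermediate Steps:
G = -12
33188 - 1958*G = 33188 - 1958*(-12) = 33188 + 23496 = 56684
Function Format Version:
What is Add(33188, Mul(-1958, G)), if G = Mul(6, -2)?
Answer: 56684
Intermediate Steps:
G = -12
Add(33188, Mul(-1958, G)) = Add(33188, Mul(-1958, -12)) = Add(33188, 23496) = 56684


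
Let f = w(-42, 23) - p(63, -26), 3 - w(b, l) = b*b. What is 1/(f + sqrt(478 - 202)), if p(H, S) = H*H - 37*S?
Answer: -1673/11195647 - sqrt(69)/22391294 ≈ -0.00014980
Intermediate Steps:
w(b, l) = 3 - b**2 (w(b, l) = 3 - b*b = 3 - b**2)
p(H, S) = H**2 - 37*S
f = -6692 (f = (3 - 1*(-42)**2) - (63**2 - 37*(-26)) = (3 - 1*1764) - (3969 + 962) = (3 - 1764) - 1*4931 = -1761 - 4931 = -6692)
1/(f + sqrt(478 - 202)) = 1/(-6692 + sqrt(478 - 202)) = 1/(-6692 + sqrt(276)) = 1/(-6692 + 2*sqrt(69))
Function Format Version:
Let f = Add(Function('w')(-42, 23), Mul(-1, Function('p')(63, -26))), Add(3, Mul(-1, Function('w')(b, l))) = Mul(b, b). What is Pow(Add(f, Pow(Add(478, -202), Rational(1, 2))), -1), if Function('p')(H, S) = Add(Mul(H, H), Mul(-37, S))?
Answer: Add(Rational(-1673, 11195647), Mul(Rational(-1, 22391294), Pow(69, Rational(1, 2)))) ≈ -0.00014980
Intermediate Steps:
Function('w')(b, l) = Add(3, Mul(-1, Pow(b, 2))) (Function('w')(b, l) = Add(3, Mul(-1, Mul(b, b))) = Add(3, Mul(-1, Pow(b, 2))))
Function('p')(H, S) = Add(Pow(H, 2), Mul(-37, S))
f = -6692 (f = Add(Add(3, Mul(-1, Pow(-42, 2))), Mul(-1, Add(Pow(63, 2), Mul(-37, -26)))) = Add(Add(3, Mul(-1, 1764)), Mul(-1, Add(3969, 962))) = Add(Add(3, -1764), Mul(-1, 4931)) = Add(-1761, -4931) = -6692)
Pow(Add(f, Pow(Add(478, -202), Rational(1, 2))), -1) = Pow(Add(-6692, Pow(Add(478, -202), Rational(1, 2))), -1) = Pow(Add(-6692, Pow(276, Rational(1, 2))), -1) = Pow(Add(-6692, Mul(2, Pow(69, Rational(1, 2)))), -1)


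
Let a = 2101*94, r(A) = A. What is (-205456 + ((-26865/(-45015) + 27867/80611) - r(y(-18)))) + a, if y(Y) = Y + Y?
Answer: -1917179277618/241913611 ≈ -7925.1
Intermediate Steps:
y(Y) = 2*Y
a = 197494
(-205456 + ((-26865/(-45015) + 27867/80611) - r(y(-18)))) + a = (-205456 + ((-26865/(-45015) + 27867/80611) - 2*(-18))) + 197494 = (-205456 + ((-26865*(-1/45015) + 27867*(1/80611)) - 1*(-36))) + 197494 = (-205456 + ((1791/3001 + 27867/80611) + 36)) + 197494 = (-205456 + (228003168/241913611 + 36)) + 197494 = (-205456 + 8936893164/241913611) + 197494 = -49693665968452/241913611 + 197494 = -1917179277618/241913611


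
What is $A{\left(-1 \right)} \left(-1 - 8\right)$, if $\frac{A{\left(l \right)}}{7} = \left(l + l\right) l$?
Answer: $-126$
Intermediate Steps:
$A{\left(l \right)} = 14 l^{2}$ ($A{\left(l \right)} = 7 \left(l + l\right) l = 7 \cdot 2 l l = 7 \cdot 2 l^{2} = 14 l^{2}$)
$A{\left(-1 \right)} \left(-1 - 8\right) = 14 \left(-1\right)^{2} \left(-1 - 8\right) = 14 \cdot 1 \left(-9\right) = 14 \left(-9\right) = -126$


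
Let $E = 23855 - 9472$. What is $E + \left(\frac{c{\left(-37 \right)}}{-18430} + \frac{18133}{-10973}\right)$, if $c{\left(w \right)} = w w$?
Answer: $\frac{2908359252143}{202232390} \approx 14381.0$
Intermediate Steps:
$c{\left(w \right)} = w^{2}$
$E = 14383$
$E + \left(\frac{c{\left(-37 \right)}}{-18430} + \frac{18133}{-10973}\right) = 14383 + \left(\frac{\left(-37\right)^{2}}{-18430} + \frac{18133}{-10973}\right) = 14383 + \left(1369 \left(- \frac{1}{18430}\right) + 18133 \left(- \frac{1}{10973}\right)\right) = 14383 - \frac{349213227}{202232390} = \frac{2908359252143}{202232390}$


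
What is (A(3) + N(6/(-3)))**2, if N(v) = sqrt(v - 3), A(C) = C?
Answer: (3 + I*sqrt(5))**2 ≈ 4.0 + 13.416*I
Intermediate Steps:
N(v) = sqrt(-3 + v)
(A(3) + N(6/(-3)))**2 = (3 + sqrt(-3 + 6/(-3)))**2 = (3 + sqrt(-3 + 6*(-1/3)))**2 = (3 + sqrt(-3 - 2))**2 = (3 + sqrt(-5))**2 = (3 + I*sqrt(5))**2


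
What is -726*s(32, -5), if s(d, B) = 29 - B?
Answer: -24684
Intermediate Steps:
-726*s(32, -5) = -726*(29 - 1*(-5)) = -726*(29 + 5) = -726*34 = -24684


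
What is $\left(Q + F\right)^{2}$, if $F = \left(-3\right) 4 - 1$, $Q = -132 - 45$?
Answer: $36100$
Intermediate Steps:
$Q = -177$ ($Q = -132 - 45 = -177$)
$F = -13$ ($F = -12 - 1 = -13$)
$\left(Q + F\right)^{2} = \left(-177 - 13\right)^{2} = \left(-190\right)^{2} = 36100$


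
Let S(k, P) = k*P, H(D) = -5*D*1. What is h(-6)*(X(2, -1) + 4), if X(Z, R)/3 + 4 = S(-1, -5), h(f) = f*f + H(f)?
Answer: 462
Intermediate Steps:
H(D) = -5*D
S(k, P) = P*k
h(f) = f² - 5*f (h(f) = f*f - 5*f = f² - 5*f)
X(Z, R) = 3 (X(Z, R) = -12 + 3*(-5*(-1)) = -12 + 3*5 = -12 + 15 = 3)
h(-6)*(X(2, -1) + 4) = (-6*(-5 - 6))*(3 + 4) = -6*(-11)*7 = 66*7 = 462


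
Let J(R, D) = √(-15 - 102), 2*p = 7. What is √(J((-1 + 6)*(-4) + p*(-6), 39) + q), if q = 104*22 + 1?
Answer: √(2289 + 3*I*√13) ≈ 47.844 + 0.113*I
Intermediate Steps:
q = 2289 (q = 2288 + 1 = 2289)
p = 7/2 (p = (½)*7 = 7/2 ≈ 3.5000)
J(R, D) = 3*I*√13 (J(R, D) = √(-117) = 3*I*√13)
√(J((-1 + 6)*(-4) + p*(-6), 39) + q) = √(3*I*√13 + 2289) = √(2289 + 3*I*√13)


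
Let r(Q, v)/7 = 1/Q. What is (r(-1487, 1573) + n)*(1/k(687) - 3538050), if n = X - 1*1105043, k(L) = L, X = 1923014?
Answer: -2956443445233481630/1021569 ≈ -2.8940e+12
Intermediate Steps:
r(Q, v) = 7/Q
n = 817971 (n = 1923014 - 1*1105043 = 1923014 - 1105043 = 817971)
(r(-1487, 1573) + n)*(1/k(687) - 3538050) = (7/(-1487) + 817971)*(1/687 - 3538050) = (7*(-1/1487) + 817971)*(1/687 - 3538050) = (-7/1487 + 817971)*(-2430640349/687) = (1216322870/1487)*(-2430640349/687) = -2956443445233481630/1021569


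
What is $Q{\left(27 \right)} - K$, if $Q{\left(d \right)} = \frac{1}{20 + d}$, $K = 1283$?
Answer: $- \frac{60300}{47} \approx -1283.0$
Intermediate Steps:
$Q{\left(27 \right)} - K = \frac{1}{20 + 27} - 1283 = \frac{1}{47} - 1283 = - \frac{60300}{47}$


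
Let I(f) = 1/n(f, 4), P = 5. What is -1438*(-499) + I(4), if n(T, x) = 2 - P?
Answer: 2152685/3 ≈ 7.1756e+5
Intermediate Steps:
n(T, x) = -3 (n(T, x) = 2 - 1*5 = 2 - 5 = -3)
I(f) = -⅓ (I(f) = 1/(-3) = -⅓)
-1438*(-499) + I(4) = -1438*(-499) - ⅓ = 717562 - ⅓ = 2152685/3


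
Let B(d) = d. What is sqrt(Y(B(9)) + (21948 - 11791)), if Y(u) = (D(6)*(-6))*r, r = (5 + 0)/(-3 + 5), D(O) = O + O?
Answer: sqrt(9977) ≈ 99.885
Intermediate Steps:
D(O) = 2*O
r = 5/2 ≈ 2.5000
Y(u) = -180 (Y(u) = ((2*6)*(-6))*(5/2) = (12*(-6))*(5/2) = -72*5/2 = -180)
sqrt(Y(B(9)) + (21948 - 11791)) = sqrt(-180 + (21948 - 11791)) = sqrt(-180 + 10157) = sqrt(9977)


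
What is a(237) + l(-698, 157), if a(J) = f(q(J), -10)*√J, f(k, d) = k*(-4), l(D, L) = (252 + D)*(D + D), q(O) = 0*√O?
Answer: 622616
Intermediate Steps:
q(O) = 0
l(D, L) = 2*D*(252 + D) (l(D, L) = (252 + D)*(2*D) = 2*D*(252 + D))
f(k, d) = -4*k
a(J) = 0 (a(J) = (-4*0)*√J = 0*√J = 0)
a(237) + l(-698, 157) = 0 + 2*(-698)*(252 - 698) = 0 + 2*(-698)*(-446) = 0 + 622616 = 622616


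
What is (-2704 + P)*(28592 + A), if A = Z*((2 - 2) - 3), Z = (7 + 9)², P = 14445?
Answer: 326681584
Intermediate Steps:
Z = 256 (Z = 16² = 256)
A = -768 (A = 256*((2 - 2) - 3) = 256*(0 - 3) = 256*(-3) = -768)
(-2704 + P)*(28592 + A) = (-2704 + 14445)*(28592 - 768) = 11741*27824 = 326681584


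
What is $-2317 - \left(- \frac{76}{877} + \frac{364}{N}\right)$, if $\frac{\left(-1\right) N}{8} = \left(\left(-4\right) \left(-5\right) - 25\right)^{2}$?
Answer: $- \frac{101516843}{43850} \approx -2315.1$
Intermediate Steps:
$N = -200$ ($N = - 8 \left(\left(-4\right) \left(-5\right) - 25\right)^{2} = - 8 \left(20 - 25\right)^{2} = - 8 \left(-5\right)^{2} = \left(-8\right) 25 = -200$)
$-2317 - \left(- \frac{76}{877} + \frac{364}{N}\right) = -2317 - \left(- \frac{76}{877} + \frac{364}{-200}\right) = -2317 - \left(\left(-76\right) \frac{1}{877} + 364 \left(- \frac{1}{200}\right)\right) = -2317 - \left(- \frac{76}{877} - \frac{91}{50}\right) = -2317 - - \frac{83607}{43850} = -2317 + \frac{83607}{43850} = - \frac{101516843}{43850}$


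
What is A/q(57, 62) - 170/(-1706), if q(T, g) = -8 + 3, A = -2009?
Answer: 1714102/4265 ≈ 401.90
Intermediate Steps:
q(T, g) = -5
A/q(57, 62) - 170/(-1706) = -2009/(-5) - 170/(-1706) = -2009*(-1/5) - 170*(-1/1706) = 2009/5 + 85/853 = 1714102/4265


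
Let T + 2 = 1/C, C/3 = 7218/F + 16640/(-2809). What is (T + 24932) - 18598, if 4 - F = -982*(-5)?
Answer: 967945706119/152866803 ≈ 6332.0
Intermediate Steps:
F = -4906 (F = 4 - (-982)*(-5) = 4 - 1*4910 = 4 - 4910 = -4906)
C = -152866803/6890477 (C = 3*(7218/(-4906) + 16640/(-2809)) = 3*(7218*(-1/4906) + 16640*(-1/2809)) = 3*(-3609/2453 - 16640/2809) = 3*(-50955601/6890477) = -152866803/6890477 ≈ -22.185)
T = -312624083/152866803 (T = -2 + 1/(-152866803/6890477) = -2 - 6890477/152866803 = -312624083/152866803 ≈ -2.0451)
(T + 24932) - 18598 = (-312624083/152866803 + 24932) - 18598 = 3810962508313/152866803 - 18598 = 967945706119/152866803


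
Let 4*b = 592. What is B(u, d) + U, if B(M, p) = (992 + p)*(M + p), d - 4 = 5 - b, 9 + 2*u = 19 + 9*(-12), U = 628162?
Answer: 467798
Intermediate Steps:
b = 148 (b = (1/4)*592 = 148)
u = -49 (u = -9/2 + (19 + 9*(-12))/2 = -9/2 + (19 - 108)/2 = -9/2 + (1/2)*(-89) = -9/2 - 89/2 = -49)
d = -139 (d = 4 + (5 - 1*148) = 4 + (5 - 148) = 4 - 143 = -139)
B(u, d) + U = ((-139)**2 + 992*(-49) + 992*(-139) - 49*(-139)) + 628162 = (19321 - 48608 - 137888 + 6811) + 628162 = -160364 + 628162 = 467798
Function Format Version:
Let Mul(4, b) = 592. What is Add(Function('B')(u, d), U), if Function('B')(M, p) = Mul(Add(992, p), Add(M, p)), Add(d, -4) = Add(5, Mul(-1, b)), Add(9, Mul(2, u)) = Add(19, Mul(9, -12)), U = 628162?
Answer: 467798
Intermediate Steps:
b = 148 (b = Mul(Rational(1, 4), 592) = 148)
u = -49 (u = Add(Rational(-9, 2), Mul(Rational(1, 2), Add(19, Mul(9, -12)))) = Add(Rational(-9, 2), Mul(Rational(1, 2), Add(19, -108))) = Add(Rational(-9, 2), Mul(Rational(1, 2), -89)) = Add(Rational(-9, 2), Rational(-89, 2)) = -49)
d = -139 (d = Add(4, Add(5, Mul(-1, 148))) = Add(4, Add(5, -148)) = Add(4, -143) = -139)
Add(Function('B')(u, d), U) = Add(Add(Pow(-139, 2), Mul(992, -49), Mul(992, -139), Mul(-49, -139)), 628162) = Add(Add(19321, -48608, -137888, 6811), 628162) = Add(-160364, 628162) = 467798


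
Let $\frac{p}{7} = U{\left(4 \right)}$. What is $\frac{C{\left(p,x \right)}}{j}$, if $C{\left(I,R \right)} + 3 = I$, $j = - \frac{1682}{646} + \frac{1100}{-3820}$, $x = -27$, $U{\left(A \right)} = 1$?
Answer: $- \frac{61693}{44599} \approx -1.3833$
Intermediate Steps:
$p = 7$ ($p = 7 \cdot 1 = 7$)
$j = - \frac{178396}{61693}$ ($j = \left(-1682\right) \frac{1}{646} + 1100 \left(- \frac{1}{3820}\right) = - \frac{841}{323} - \frac{55}{191} = - \frac{178396}{61693} \approx -2.8917$)
$C{\left(I,R \right)} = -3 + I$
$\frac{C{\left(p,x \right)}}{j} = \frac{-3 + 7}{- \frac{178396}{61693}} = 4 \left(- \frac{61693}{178396}\right) = - \frac{61693}{44599}$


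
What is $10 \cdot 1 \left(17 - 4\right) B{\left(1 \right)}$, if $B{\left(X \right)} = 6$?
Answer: $780$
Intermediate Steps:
$10 \cdot 1 \left(17 - 4\right) B{\left(1 \right)} = 10 \cdot 1 \left(17 - 4\right) 6 = 10 \left(17 - 4\right) 6 = 10 \cdot 13 \cdot 6 = 130 \cdot 6 = 780$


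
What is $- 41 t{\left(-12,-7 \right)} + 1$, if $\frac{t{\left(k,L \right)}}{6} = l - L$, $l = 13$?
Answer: $-4919$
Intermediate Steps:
$t{\left(k,L \right)} = 78 - 6 L$ ($t{\left(k,L \right)} = 6 \left(13 - L\right) = 78 - 6 L$)
$- 41 t{\left(-12,-7 \right)} + 1 = - 41 \left(78 - -42\right) + 1 = - 41 \left(78 + 42\right) + 1 = \left(-41\right) 120 + 1 = -4920 + 1 = -4919$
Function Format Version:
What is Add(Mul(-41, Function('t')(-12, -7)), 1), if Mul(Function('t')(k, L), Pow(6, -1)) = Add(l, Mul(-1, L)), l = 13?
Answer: -4919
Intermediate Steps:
Function('t')(k, L) = Add(78, Mul(-6, L)) (Function('t')(k, L) = Mul(6, Add(13, Mul(-1, L))) = Add(78, Mul(-6, L)))
Add(Mul(-41, Function('t')(-12, -7)), 1) = Add(Mul(-41, Add(78, Mul(-6, -7))), 1) = Add(Mul(-41, Add(78, 42)), 1) = Add(Mul(-41, 120), 1) = Add(-4920, 1) = -4919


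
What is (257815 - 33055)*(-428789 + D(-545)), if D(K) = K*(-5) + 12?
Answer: -95759447520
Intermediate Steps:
D(K) = 12 - 5*K (D(K) = -5*K + 12 = 12 - 5*K)
(257815 - 33055)*(-428789 + D(-545)) = (257815 - 33055)*(-428789 + (12 - 5*(-545))) = 224760*(-428789 + (12 + 2725)) = 224760*(-428789 + 2737) = 224760*(-426052) = -95759447520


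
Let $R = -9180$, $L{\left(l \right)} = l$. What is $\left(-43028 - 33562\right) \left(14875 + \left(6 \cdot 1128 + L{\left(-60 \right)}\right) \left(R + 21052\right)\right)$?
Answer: $-6100565904090$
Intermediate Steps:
$\left(-43028 - 33562\right) \left(14875 + \left(6 \cdot 1128 + L{\left(-60 \right)}\right) \left(R + 21052\right)\right) = \left(-43028 - 33562\right) \left(14875 + \left(6 \cdot 1128 - 60\right) \left(-9180 + 21052\right)\right) = - 76590 \left(14875 + \left(6768 - 60\right) 11872\right) = - 76590 \left(14875 + 6708 \cdot 11872\right) = - 76590 \left(14875 + 79637376\right) = \left(-76590\right) 79652251 = -6100565904090$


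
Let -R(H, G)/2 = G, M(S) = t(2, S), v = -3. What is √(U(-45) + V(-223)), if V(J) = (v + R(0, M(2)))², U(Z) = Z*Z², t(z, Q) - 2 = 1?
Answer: 18*I*√281 ≈ 301.73*I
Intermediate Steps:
t(z, Q) = 3 (t(z, Q) = 2 + 1 = 3)
M(S) = 3
R(H, G) = -2*G
U(Z) = Z³
V(J) = 81 (V(J) = (-3 - 2*3)² = (-3 - 6)² = (-9)² = 81)
√(U(-45) + V(-223)) = √((-45)³ + 81) = √(-91125 + 81) = √(-91044) = 18*I*√281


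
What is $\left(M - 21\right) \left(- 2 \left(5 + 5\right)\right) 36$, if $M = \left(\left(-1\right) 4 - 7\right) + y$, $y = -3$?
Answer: $25200$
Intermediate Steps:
$M = -14$ ($M = \left(\left(-1\right) 4 - 7\right) - 3 = \left(-4 - 7\right) - 3 = -11 - 3 = -14$)
$\left(M - 21\right) \left(- 2 \left(5 + 5\right)\right) 36 = \left(-14 - 21\right) \left(- 2 \left(5 + 5\right)\right) 36 = \left(-14 - 21\right) \left(\left(-2\right) 10\right) 36 = \left(-35\right) \left(-20\right) 36 = 700 \cdot 36 = 25200$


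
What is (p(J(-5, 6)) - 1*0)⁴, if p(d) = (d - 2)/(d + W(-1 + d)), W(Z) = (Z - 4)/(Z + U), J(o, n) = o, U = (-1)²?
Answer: 2401/81 ≈ 29.642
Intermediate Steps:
U = 1
W(Z) = (-4 + Z)/(1 + Z) (W(Z) = (Z - 4)/(Z + 1) = (-4 + Z)/(1 + Z))
p(d) = (-2 + d)/(d + (-5 + d)/d) (p(d) = (d - 2)/(d + (-4 + (-1 + d))/(1 + (-1 + d))) = (-2 + d)/(d + (-5 + d)/d))
(p(J(-5, 6)) - 1*0)⁴ = (-5*(-2 - 5)/(-5 - 5 + (-5)²) - 1*0)⁴ = (-5*(-7)/(-5 - 5 + 25) + 0)⁴ = (-5*(-7)/15 + 0)⁴ = (-5*1/15*(-7) + 0)⁴ = (7/3 + 0)⁴ = (7/3)⁴ = 2401/81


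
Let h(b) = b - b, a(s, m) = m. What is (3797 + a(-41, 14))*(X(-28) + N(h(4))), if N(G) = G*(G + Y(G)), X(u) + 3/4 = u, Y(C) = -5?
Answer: -438265/4 ≈ -1.0957e+5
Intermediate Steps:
h(b) = 0
X(u) = -¾ + u
N(G) = G*(-5 + G) (N(G) = G*(G - 5) = G*(-5 + G))
(3797 + a(-41, 14))*(X(-28) + N(h(4))) = (3797 + 14)*((-¾ - 28) + 0*(-5 + 0)) = 3811*(-115/4 + 0*(-5)) = 3811*(-115/4 + 0) = 3811*(-115/4) = -438265/4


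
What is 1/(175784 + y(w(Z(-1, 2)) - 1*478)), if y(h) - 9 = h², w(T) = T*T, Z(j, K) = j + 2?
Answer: 1/403322 ≈ 2.4794e-6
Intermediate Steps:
Z(j, K) = 2 + j
w(T) = T²
y(h) = 9 + h²
1/(175784 + y(w(Z(-1, 2)) - 1*478)) = 1/(175784 + (9 + ((2 - 1)² - 1*478)²)) = 1/(175784 + (9 + (1² - 478)²)) = 1/(175784 + (9 + (1 - 478)²)) = 1/(175784 + (9 + (-477)²)) = 1/(175784 + (9 + 227529)) = 1/(175784 + 227538) = 1/403322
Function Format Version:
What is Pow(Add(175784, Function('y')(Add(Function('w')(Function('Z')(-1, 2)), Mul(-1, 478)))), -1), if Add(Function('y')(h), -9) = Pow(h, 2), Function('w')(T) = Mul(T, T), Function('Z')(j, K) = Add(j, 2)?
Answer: Rational(1, 403322) ≈ 2.4794e-6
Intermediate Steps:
Function('Z')(j, K) = Add(2, j)
Function('w')(T) = Pow(T, 2)
Function('y')(h) = Add(9, Pow(h, 2))
Pow(Add(175784, Function('y')(Add(Function('w')(Function('Z')(-1, 2)), Mul(-1, 478)))), -1) = Pow(Add(175784, Add(9, Pow(Add(Pow(Add(2, -1), 2), Mul(-1, 478)), 2))), -1) = Pow(Add(175784, Add(9, Pow(Add(Pow(1, 2), -478), 2))), -1) = Pow(Add(175784, Add(9, Pow(Add(1, -478), 2))), -1) = Pow(Add(175784, Add(9, Pow(-477, 2))), -1) = Pow(Add(175784, Add(9, 227529)), -1) = Pow(Add(175784, 227538), -1) = Pow(403322, -1) = Rational(1, 403322)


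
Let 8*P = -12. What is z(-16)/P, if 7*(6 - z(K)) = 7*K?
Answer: -44/3 ≈ -14.667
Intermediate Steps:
P = -3/2 (P = (⅛)*(-12) = -3/2 ≈ -1.5000)
z(K) = 6 - K
z(-16)/P = (6 - 1*(-16))/(-3/2) = -2*(6 + 16)/3 = -⅔*22 = -44/3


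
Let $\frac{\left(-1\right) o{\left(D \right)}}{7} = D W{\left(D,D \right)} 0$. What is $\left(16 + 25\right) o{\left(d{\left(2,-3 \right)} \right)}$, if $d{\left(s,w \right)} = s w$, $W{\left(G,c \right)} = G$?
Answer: $0$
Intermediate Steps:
$o{\left(D \right)} = 0$ ($o{\left(D \right)} = - 7 D D 0 = - 7 D^{2} \cdot 0 = \left(-7\right) 0 = 0$)
$\left(16 + 25\right) o{\left(d{\left(2,-3 \right)} \right)} = \left(16 + 25\right) 0 = 41 \cdot 0 = 0$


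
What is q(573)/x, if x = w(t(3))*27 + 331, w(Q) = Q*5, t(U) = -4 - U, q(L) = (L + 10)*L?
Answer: -334059/614 ≈ -544.07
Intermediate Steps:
q(L) = L*(10 + L) (q(L) = (10 + L)*L = L*(10 + L))
w(Q) = 5*Q
x = -614 (x = (5*(-4 - 1*3))*27 + 331 = (5*(-4 - 3))*27 + 331 = (5*(-7))*27 + 331 = -35*27 + 331 = -945 + 331 = -614)
q(573)/x = (573*(10 + 573))/(-614) = (573*583)*(-1/614) = 334059*(-1/614) = -334059/614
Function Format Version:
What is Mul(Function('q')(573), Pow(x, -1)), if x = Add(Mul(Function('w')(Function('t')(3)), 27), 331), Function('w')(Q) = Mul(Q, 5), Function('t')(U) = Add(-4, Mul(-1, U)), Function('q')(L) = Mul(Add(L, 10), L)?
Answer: Rational(-334059, 614) ≈ -544.07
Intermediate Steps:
Function('q')(L) = Mul(L, Add(10, L)) (Function('q')(L) = Mul(Add(10, L), L) = Mul(L, Add(10, L)))
Function('w')(Q) = Mul(5, Q)
x = -614 (x = Add(Mul(Mul(5, Add(-4, Mul(-1, 3))), 27), 331) = Add(Mul(Mul(5, Add(-4, -3)), 27), 331) = Add(Mul(Mul(5, -7), 27), 331) = Add(Mul(-35, 27), 331) = Add(-945, 331) = -614)
Mul(Function('q')(573), Pow(x, -1)) = Mul(Mul(573, Add(10, 573)), Pow(-614, -1)) = Mul(Mul(573, 583), Rational(-1, 614)) = Mul(334059, Rational(-1, 614)) = Rational(-334059, 614)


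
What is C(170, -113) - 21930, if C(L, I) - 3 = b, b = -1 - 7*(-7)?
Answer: -21879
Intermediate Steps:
b = 48 (b = -1 + 49 = 48)
C(L, I) = 51 (C(L, I) = 3 + 48 = 51)
C(170, -113) - 21930 = 51 - 21930 = -21879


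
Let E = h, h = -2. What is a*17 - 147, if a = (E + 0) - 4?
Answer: -249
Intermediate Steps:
E = -2
a = -6 (a = (-2 + 0) - 4 = -2 - 4 = -6)
a*17 - 147 = -6*17 - 147 = -102 - 147 = -249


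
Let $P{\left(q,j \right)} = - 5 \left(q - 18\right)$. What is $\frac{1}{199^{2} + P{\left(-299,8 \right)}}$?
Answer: $\frac{1}{41186} \approx 2.428 \cdot 10^{-5}$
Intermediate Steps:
$P{\left(q,j \right)} = 90 - 5 q$ ($P{\left(q,j \right)} = - 5 \left(-18 + q\right) = 90 - 5 q$)
$\frac{1}{199^{2} + P{\left(-299,8 \right)}} = \frac{1}{199^{2} + \left(90 - -1495\right)} = \frac{1}{39601 + \left(90 + 1495\right)} = \frac{1}{39601 + 1585} = \frac{1}{41186}$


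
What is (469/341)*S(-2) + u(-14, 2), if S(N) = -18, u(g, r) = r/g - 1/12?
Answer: -715607/28644 ≈ -24.983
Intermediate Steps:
u(g, r) = -1/12 + r/g (u(g, r) = r/g - 1*1/12 = r/g - 1/12 = -1/12 + r/g)
(469/341)*S(-2) + u(-14, 2) = (469/341)*(-18) + (2 - 1/12*(-14))/(-14) = (469*(1/341))*(-18) - (2 + 7/6)/14 = (469/341)*(-18) - 1/14*19/6 = -8442/341 - 19/84 = -715607/28644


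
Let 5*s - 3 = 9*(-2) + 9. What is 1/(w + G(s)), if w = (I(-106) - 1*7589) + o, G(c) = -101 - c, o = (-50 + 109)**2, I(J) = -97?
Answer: -5/21524 ≈ -0.00023230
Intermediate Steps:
s = -6/5 (s = 3/5 + (9*(-2) + 9)/5 = 3/5 + (-18 + 9)/5 = 3/5 + (1/5)*(-9) = 3/5 - 9/5 = -6/5 ≈ -1.2000)
o = 3481 (o = 59**2 = 3481)
w = -4205 (w = (-97 - 1*7589) + 3481 = (-97 - 7589) + 3481 = -7686 + 3481 = -4205)
1/(w + G(s)) = 1/(-4205 + (-101 - 1*(-6/5))) = 1/(-4205 + (-101 + 6/5)) = 1/(-4205 - 499/5) = 1/(-21524/5) = -5/21524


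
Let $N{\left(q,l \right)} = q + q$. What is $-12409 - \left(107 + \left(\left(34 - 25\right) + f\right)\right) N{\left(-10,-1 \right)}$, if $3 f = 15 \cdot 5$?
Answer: $-9589$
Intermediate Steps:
$N{\left(q,l \right)} = 2 q$
$f = 25$ ($f = \frac{15 \cdot 5}{3} = \frac{1}{3} \cdot 75 = 25$)
$-12409 - \left(107 + \left(\left(34 - 25\right) + f\right)\right) N{\left(-10,-1 \right)} = -12409 - \left(107 + \left(\left(34 - 25\right) + 25\right)\right) 2 \left(-10\right) = -12409 - \left(107 + \left(9 + 25\right)\right) \left(-20\right) = -12409 - \left(107 + 34\right) \left(-20\right) = -12409 - 141 \left(-20\right) = -12409 - -2820 = -12409 + 2820 = -9589$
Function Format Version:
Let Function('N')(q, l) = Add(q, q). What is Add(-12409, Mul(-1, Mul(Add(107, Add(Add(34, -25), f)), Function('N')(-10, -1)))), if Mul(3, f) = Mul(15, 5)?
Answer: -9589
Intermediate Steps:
Function('N')(q, l) = Mul(2, q)
f = 25 (f = Mul(Rational(1, 3), Mul(15, 5)) = Mul(Rational(1, 3), 75) = 25)
Add(-12409, Mul(-1, Mul(Add(107, Add(Add(34, -25), f)), Function('N')(-10, -1)))) = Add(-12409, Mul(-1, Mul(Add(107, Add(Add(34, -25), 25)), Mul(2, -10)))) = Add(-12409, Mul(-1, Mul(Add(107, Add(9, 25)), -20))) = Add(-12409, Mul(-1, Mul(Add(107, 34), -20))) = Add(-12409, Mul(-1, Mul(141, -20))) = Add(-12409, Mul(-1, -2820)) = Add(-12409, 2820) = -9589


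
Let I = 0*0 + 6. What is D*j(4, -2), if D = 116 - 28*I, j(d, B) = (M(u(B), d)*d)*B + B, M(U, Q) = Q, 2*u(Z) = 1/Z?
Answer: 1768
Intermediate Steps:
u(Z) = 1/(2*Z) (u(Z) = (1/Z)/2 = 1/(2*Z))
I = 6 (I = 0 + 6 = 6)
j(d, B) = B + B*d**2 (j(d, B) = (d*d)*B + B = d**2*B + B = B*d**2 + B = B + B*d**2)
D = -52 (D = 116 - 28*6 = 116 - 168 = -52)
D*j(4, -2) = -(-104)*(1 + 4**2) = -(-104)*(1 + 16) = -(-104)*17 = -52*(-34) = 1768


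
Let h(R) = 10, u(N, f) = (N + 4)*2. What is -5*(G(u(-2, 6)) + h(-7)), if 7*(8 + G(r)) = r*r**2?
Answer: -390/7 ≈ -55.714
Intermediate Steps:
u(N, f) = 8 + 2*N (u(N, f) = (4 + N)*2 = 8 + 2*N)
G(r) = -8 + r**3/7 (G(r) = -8 + (r*r**2)/7 = -8 + r**3/7)
-5*(G(u(-2, 6)) + h(-7)) = -5*((-8 + (8 + 2*(-2))**3/7) + 10) = -5*((-8 + (8 - 4)**3/7) + 10) = -5*((-8 + (1/7)*4**3) + 10) = -5*((-8 + (1/7)*64) + 10) = -5*((-8 + 64/7) + 10) = -5*(8/7 + 10) = -5*78/7 = -390/7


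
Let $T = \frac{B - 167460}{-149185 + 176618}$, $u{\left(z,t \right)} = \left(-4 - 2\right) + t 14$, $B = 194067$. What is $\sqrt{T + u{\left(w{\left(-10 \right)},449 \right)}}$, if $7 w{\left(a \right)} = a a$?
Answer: $\frac{\sqrt{96466659199}}{3919} \approx 79.253$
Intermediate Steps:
$w{\left(a \right)} = \frac{a^{2}}{7}$ ($w{\left(a \right)} = \frac{a a}{7} = \frac{a^{2}}{7}$)
$u{\left(z,t \right)} = -6 + 14 t$
$T = \frac{3801}{3919}$ ($T = \frac{194067 - 167460}{-149185 + 176618} = \frac{26607}{27433} = 26607 \cdot \frac{1}{27433} = \frac{3801}{3919} \approx 0.96989$)
$\sqrt{T + u{\left(w{\left(-10 \right)},449 \right)}} = \sqrt{\frac{3801}{3919} + \left(-6 + 14 \cdot 449\right)} = \sqrt{\frac{3801}{3919} + \left(-6 + 6286\right)} = \sqrt{\frac{3801}{3919} + 6280} = \sqrt{\frac{24615121}{3919}} = \frac{\sqrt{96466659199}}{3919}$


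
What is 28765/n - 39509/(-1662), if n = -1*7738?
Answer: 64478303/3215139 ≈ 20.055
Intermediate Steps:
n = -7738
28765/n - 39509/(-1662) = 28765/(-7738) - 39509/(-1662) = 28765*(-1/7738) - 39509*(-1/1662) = -28765/7738 + 39509/1662 = 64478303/3215139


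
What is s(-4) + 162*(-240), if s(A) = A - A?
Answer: -38880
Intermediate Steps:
s(A) = 0
s(-4) + 162*(-240) = 0 + 162*(-240) = 0 - 38880 = -38880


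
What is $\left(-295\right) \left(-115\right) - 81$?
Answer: $33844$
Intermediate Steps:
$\left(-295\right) \left(-115\right) - 81 = 33925 - 81 = 33844$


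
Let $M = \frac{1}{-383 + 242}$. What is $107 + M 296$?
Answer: $\frac{14791}{141} \approx 104.9$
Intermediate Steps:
$M = - \frac{1}{141}$ ($M = \frac{1}{-141} = - \frac{1}{141} \approx -0.0070922$)
$107 + M 296 = 107 - \frac{296}{141} = \frac{14791}{141}$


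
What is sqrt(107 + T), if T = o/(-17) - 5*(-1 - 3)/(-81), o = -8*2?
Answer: sqrt(2521015)/153 ≈ 10.378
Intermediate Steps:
o = -16
T = 956/1377 (T = -16/(-17) - 5*(-1 - 3)/(-81) = -16*(-1/17) - 5*(-4)*(-1/81) = 16/17 + 20*(-1/81) = 16/17 - 20/81 = 956/1377 ≈ 0.69426)
sqrt(107 + T) = sqrt(107 + 956/1377) = sqrt(148295/1377) = sqrt(2521015)/153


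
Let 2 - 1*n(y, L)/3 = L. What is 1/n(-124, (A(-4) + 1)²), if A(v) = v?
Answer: -1/21 ≈ -0.047619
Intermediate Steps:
n(y, L) = 6 - 3*L
1/n(-124, (A(-4) + 1)²) = 1/(6 - 3*(-4 + 1)²) = 1/(6 - 3*(-3)²) = 1/(6 - 3*9) = 1/(6 - 27) = 1/(-21) = -1/21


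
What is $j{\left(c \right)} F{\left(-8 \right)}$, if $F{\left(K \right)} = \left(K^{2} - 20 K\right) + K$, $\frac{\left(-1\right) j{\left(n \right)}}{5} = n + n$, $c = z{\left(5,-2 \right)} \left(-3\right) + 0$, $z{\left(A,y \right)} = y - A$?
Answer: $-45360$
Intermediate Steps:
$c = 21$ ($c = \left(-2 - 5\right) \left(-3\right) + 0 = \left(-7\right) \left(-3\right) + 0 = 21 + 0 = 21$)
$j{\left(n \right)} = - 10 n$ ($j{\left(n \right)} = - 5 \left(n + n\right) = - 5 \cdot 2 n = - 10 n$)
$F{\left(K \right)} = K^{2} - 19 K$
$j{\left(c \right)} F{\left(-8 \right)} = \left(-10\right) 21 \left(- 8 \left(-19 - 8\right)\right) = - 210 \left(\left(-8\right) \left(-27\right)\right) = \left(-210\right) 216 = -45360$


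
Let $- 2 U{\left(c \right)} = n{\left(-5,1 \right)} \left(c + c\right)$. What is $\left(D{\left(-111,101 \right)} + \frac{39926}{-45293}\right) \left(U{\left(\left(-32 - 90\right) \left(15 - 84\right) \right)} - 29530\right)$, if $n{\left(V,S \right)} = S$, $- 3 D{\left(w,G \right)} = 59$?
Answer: $\frac{105953282620}{135879} \approx 7.7976 \cdot 10^{5}$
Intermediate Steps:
$D{\left(w,G \right)} = - \frac{59}{3}$ ($D{\left(w,G \right)} = \left(- \frac{1}{3}\right) 59 = - \frac{59}{3}$)
$U{\left(c \right)} = - c$ ($U{\left(c \right)} = - \frac{1 \left(c + c\right)}{2} = - \frac{1 \cdot 2 c}{2} = - \frac{2 c}{2} = - c$)
$\left(D{\left(-111,101 \right)} + \frac{39926}{-45293}\right) \left(U{\left(\left(-32 - 90\right) \left(15 - 84\right) \right)} - 29530\right) = \left(- \frac{59}{3} + \frac{39926}{-45293}\right) \left(- \left(-32 - 90\right) \left(15 - 84\right) - 29530\right) = \left(- \frac{59}{3} + 39926 \left(- \frac{1}{45293}\right)\right) \left(- \left(-122\right) \left(-69\right) - 29530\right) = \left(- \frac{59}{3} - \frac{39926}{45293}\right) \left(\left(-1\right) 8418 - 29530\right) = - \frac{2792065 \left(-8418 - 29530\right)}{135879} = \left(- \frac{2792065}{135879}\right) \left(-37948\right) = \frac{105953282620}{135879}$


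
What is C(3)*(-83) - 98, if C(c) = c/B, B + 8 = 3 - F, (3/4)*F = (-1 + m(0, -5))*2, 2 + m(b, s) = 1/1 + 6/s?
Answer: -8929/53 ≈ -168.47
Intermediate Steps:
m(b, s) = -1 + 6/s (m(b, s) = -2 + (1/1 + 6/s) = -2 + (1*1 + 6/s) = -2 + (1 + 6/s) = -1 + 6/s)
F = -128/15 (F = 4*((-1 + (6 - 1*(-5))/(-5))*2)/3 = 4*((-1 - (6 + 5)/5)*2)/3 = 4*((-1 - ⅕*11)*2)/3 = 4*((-1 - 11/5)*2)/3 = 4*(-16/5*2)/3 = (4/3)*(-32/5) = -128/15 ≈ -8.5333)
B = 53/15 (B = -8 + (3 - 1*(-128/15)) = -8 + (3 + 128/15) = -8 + 173/15 = 53/15 ≈ 3.5333)
C(c) = 15*c/53 (C(c) = c/(53/15) = c*(15/53) = 15*c/53)
C(3)*(-83) - 98 = ((15/53)*3)*(-83) - 98 = (45/53)*(-83) - 98 = -3735/53 - 98 = -8929/53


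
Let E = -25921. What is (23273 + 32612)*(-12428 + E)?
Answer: -2143133865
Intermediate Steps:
(23273 + 32612)*(-12428 + E) = (23273 + 32612)*(-12428 - 25921) = 55885*(-38349) = -2143133865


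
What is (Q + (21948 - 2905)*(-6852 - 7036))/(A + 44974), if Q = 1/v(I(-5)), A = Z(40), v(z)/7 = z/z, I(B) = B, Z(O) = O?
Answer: -1851284287/315098 ≈ -5875.3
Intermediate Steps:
v(z) = 7 (v(z) = 7*(z/z) = 7*1 = 7)
A = 40
Q = ⅐ (Q = 1/7 = ⅐ ≈ 0.14286)
(Q + (21948 - 2905)*(-6852 - 7036))/(A + 44974) = (⅐ + (21948 - 2905)*(-6852 - 7036))/(40 + 44974) = (⅐ + 19043*(-13888))/45014 = (⅐ - 264469184)*(1/45014) = -1851284287/7*1/45014 = -1851284287/315098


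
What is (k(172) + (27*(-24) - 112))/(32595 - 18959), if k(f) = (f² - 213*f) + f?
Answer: -1910/3409 ≈ -0.56028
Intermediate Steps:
k(f) = f² - 212*f
(k(172) + (27*(-24) - 112))/(32595 - 18959) = (172*(-212 + 172) + (27*(-24) - 112))/(32595 - 18959) = (172*(-40) + (-648 - 112))/13636 = (-6880 - 760)*(1/13636) = -7640*1/13636 = -1910/3409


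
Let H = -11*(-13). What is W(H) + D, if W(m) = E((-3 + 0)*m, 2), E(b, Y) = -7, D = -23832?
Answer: -23839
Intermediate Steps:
H = 143
W(m) = -7
W(H) + D = -7 - 23832 = -23839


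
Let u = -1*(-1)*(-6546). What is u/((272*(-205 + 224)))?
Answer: -3273/2584 ≈ -1.2666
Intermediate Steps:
u = -6546 (u = 1*(-6546) = -6546)
u/((272*(-205 + 224))) = -6546*1/(272*(-205 + 224)) = -6546/(272*19) = -6546/5168 = -6546*1/5168 = -3273/2584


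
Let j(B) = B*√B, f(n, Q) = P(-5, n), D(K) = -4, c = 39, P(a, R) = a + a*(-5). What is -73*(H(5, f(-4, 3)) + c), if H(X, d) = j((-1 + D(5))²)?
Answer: -11972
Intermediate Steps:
P(a, R) = -4*a (P(a, R) = a - 5*a = -4*a)
f(n, Q) = 20 (f(n, Q) = -4*(-5) = 20)
j(B) = B^(3/2)
H(X, d) = 125 (H(X, d) = ((-1 - 4)²)^(3/2) = ((-5)²)^(3/2) = 25^(3/2) = 125)
-73*(H(5, f(-4, 3)) + c) = -73*(125 + 39) = -73*164 = -11972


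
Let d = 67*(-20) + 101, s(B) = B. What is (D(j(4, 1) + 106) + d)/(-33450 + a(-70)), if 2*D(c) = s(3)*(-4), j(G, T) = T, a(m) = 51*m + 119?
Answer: 1245/36901 ≈ 0.033739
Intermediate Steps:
a(m) = 119 + 51*m
D(c) = -6 (D(c) = (3*(-4))/2 = (½)*(-12) = -6)
d = -1239 (d = -1340 + 101 = -1239)
(D(j(4, 1) + 106) + d)/(-33450 + a(-70)) = (-6 - 1239)/(-33450 + (119 + 51*(-70))) = -1245/(-33450 + (119 - 3570)) = -1245/(-33450 - 3451) = -1245/(-36901) = -1245*(-1/36901) = 1245/36901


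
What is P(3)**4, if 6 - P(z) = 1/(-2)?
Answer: 28561/16 ≈ 1785.1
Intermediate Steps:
P(z) = 13/2 (P(z) = 6 - 1/(-2) = 6 - 1*(-1/2) = 6 + 1/2 = 13/2)
P(3)**4 = (13/2)**4 = 28561/16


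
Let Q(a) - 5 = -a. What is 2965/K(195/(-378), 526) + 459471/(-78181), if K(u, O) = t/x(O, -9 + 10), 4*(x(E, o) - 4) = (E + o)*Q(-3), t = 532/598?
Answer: 36665030900072/10398073 ≈ 3.5261e+6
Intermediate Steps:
Q(a) = 5 - a
t = 266/299 (t = 532*(1/598) = 266/299 ≈ 0.88963)
x(E, o) = 4 + 2*E + 2*o (x(E, o) = 4 + ((E + o)*(5 - 1*(-3)))/4 = 4 + ((E + o)*(5 + 3))/4 = 4 + ((E + o)*8)/4 = 4 + (8*E + 8*o)/4 = 4 + (2*E + 2*o) = 4 + 2*E + 2*o)
K(u, O) = 266/(299*(6 + 2*O)) (K(u, O) = 266/(299*(4 + 2*O + 2*(-9 + 10))) = 266/(299*(4 + 2*O + 2*1)) = 266/(299*(4 + 2*O + 2)) = 266/(299*(6 + 2*O)))
2965/K(195/(-378), 526) + 459471/(-78181) = 2965/((133/(299*(3 + 526)))) + 459471/(-78181) = 2965/(((133/299)/529)) + 459471*(-1/78181) = 2965/(((133/299)*(1/529))) - 459471/78181 = 2965/(133/158171) - 459471/78181 = 2965*(158171/133) - 459471/78181 = 468977015/133 - 459471/78181 = 36665030900072/10398073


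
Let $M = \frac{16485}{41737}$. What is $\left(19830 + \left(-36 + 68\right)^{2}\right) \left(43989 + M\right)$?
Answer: $\frac{38287639072812}{41737} \approx 9.1735 \cdot 10^{8}$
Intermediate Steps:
$M = \frac{16485}{41737}$ ($M = 16485 \cdot \frac{1}{41737} = \frac{16485}{41737} \approx 0.39497$)
$\left(19830 + \left(-36 + 68\right)^{2}\right) \left(43989 + M\right) = \left(19830 + \left(-36 + 68\right)^{2}\right) \left(43989 + \frac{16485}{41737}\right) = \left(19830 + 32^{2}\right) \frac{1835985378}{41737} = \left(19830 + 1024\right) \frac{1835985378}{41737} = 20854 \cdot \frac{1835985378}{41737} = \frac{38287639072812}{41737}$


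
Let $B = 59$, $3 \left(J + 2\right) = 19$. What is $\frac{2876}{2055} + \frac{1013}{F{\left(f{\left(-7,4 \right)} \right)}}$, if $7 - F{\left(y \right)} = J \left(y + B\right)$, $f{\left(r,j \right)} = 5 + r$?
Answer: $- \frac{18553}{6576} \approx -2.8213$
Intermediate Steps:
$J = \frac{13}{3}$ ($J = -2 + \frac{1}{3} \cdot 19 = -2 + \frac{19}{3} = \frac{13}{3} \approx 4.3333$)
$F{\left(y \right)} = - \frac{746}{3} - \frac{13 y}{3}$ ($F{\left(y \right)} = 7 - \frac{13 \left(y + 59\right)}{3} = 7 - \frac{13 \left(59 + y\right)}{3} = 7 - \left(\frac{767}{3} + \frac{13 y}{3}\right) = - \frac{746}{3} - \frac{13 y}{3}$)
$\frac{2876}{2055} + \frac{1013}{F{\left(f{\left(-7,4 \right)} \right)}} = \frac{2876}{2055} + \frac{1013}{- \frac{746}{3} - \frac{13 \left(5 - 7\right)}{3}} = 2876 \cdot \frac{1}{2055} + \frac{1013}{- \frac{746}{3} - - \frac{26}{3}} = \frac{2876}{2055} + \frac{1013}{- \frac{746}{3} + \frac{26}{3}} = \frac{2876}{2055} + \frac{1013}{-240} = \frac{2876}{2055} + 1013 \left(- \frac{1}{240}\right) = \frac{2876}{2055} - \frac{1013}{240} = - \frac{18553}{6576}$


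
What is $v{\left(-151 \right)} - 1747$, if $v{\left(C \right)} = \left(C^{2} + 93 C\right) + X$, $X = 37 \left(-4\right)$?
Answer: $6863$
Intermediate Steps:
$X = -148$
$v{\left(C \right)} = -148 + C^{2} + 93 C$ ($v{\left(C \right)} = \left(C^{2} + 93 C\right) - 148 = -148 + C^{2} + 93 C$)
$v{\left(-151 \right)} - 1747 = \left(-148 + \left(-151\right)^{2} + 93 \left(-151\right)\right) - 1747 = \left(-148 + 22801 - 14043\right) - 1747 = 8610 - 1747 = 6863$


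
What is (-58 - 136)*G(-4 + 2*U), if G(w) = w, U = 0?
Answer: 776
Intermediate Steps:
(-58 - 136)*G(-4 + 2*U) = (-58 - 136)*(-4 + 2*0) = -194*(-4 + 0) = -194*(-4) = 776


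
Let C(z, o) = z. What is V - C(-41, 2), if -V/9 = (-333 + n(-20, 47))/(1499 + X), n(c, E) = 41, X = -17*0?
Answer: 64087/1499 ≈ 42.753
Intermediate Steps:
X = 0
V = 2628/1499 (V = -9*(-333 + 41)/(1499 + 0) = -(-2628)/1499 = -9*(-292/1499) = 2628/1499 ≈ 1.7532)
V - C(-41, 2) = 2628/1499 - 1*(-41) = 2628/1499 + 41 = 64087/1499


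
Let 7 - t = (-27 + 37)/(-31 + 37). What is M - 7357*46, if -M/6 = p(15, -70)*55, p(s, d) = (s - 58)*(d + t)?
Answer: -1256042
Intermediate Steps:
t = 16/3 (t = 7 - (-27 + 37)/(-31 + 37) = 7 - 10/6 = 7 - 1*5/3 = 7 - 5/3 = 16/3 ≈ 5.3333)
p(s, d) = (-58 + s)*(16/3 + d) (p(s, d) = (s - 58)*(d + 16/3) = (-58 + s)*(16/3 + d))
M = -917620 (M = -6*(-928/3 - 58*(-70) + (16/3)*15 - 70*15)*55 = -6*(-928/3 + 4060 + 80 - 1050)*55 = -16684*55 = -6*458810/3 = -917620)
M - 7357*46 = -917620 - 7357*46 = -917620 - 338422 = -1256042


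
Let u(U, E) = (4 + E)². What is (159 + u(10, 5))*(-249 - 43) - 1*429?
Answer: -70509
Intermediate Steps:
(159 + u(10, 5))*(-249 - 43) - 1*429 = (159 + (4 + 5)²)*(-249 - 43) - 1*429 = (159 + 9²)*(-292) - 429 = (159 + 81)*(-292) - 429 = 240*(-292) - 429 = -70080 - 429 = -70509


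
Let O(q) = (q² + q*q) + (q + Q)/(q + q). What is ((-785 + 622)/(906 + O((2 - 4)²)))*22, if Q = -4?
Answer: -1793/469 ≈ -3.8230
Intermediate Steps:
O(q) = 2*q² + (-4 + q)/(2*q) (O(q) = (q² + q*q) + (q - 4)/(q + q) = (q² + q²) + (-4 + q)/((2*q)) = 2*q² + (-4 + q)*(1/(2*q)) = 2*q² + (-4 + q)/(2*q))
((-785 + 622)/(906 + O((2 - 4)²)))*22 = ((-785 + 622)/(906 + (-4 + (2 - 4)² + 4*((2 - 4)²)³)/(2*((2 - 4)²))))*22 = -163/(906 + (-4 + (-2)² + 4*((-2)²)³)/(2*((-2)²)))*22 = -163/(906 + (½)*(-4 + 4 + 4*4³)/4)*22 = -163/(906 + (½)*(¼)*(-4 + 4 + 4*64))*22 = -163/(906 + (½)*(¼)*(-4 + 4 + 256))*22 = -163/(906 + (½)*(¼)*256)*22 = -163/(906 + 32)*22 = -163/938*22 = -1793/469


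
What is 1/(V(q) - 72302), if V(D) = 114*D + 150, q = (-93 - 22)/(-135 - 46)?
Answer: -181/13046402 ≈ -1.3874e-5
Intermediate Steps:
q = 115/181 (q = -115/(-181) = -115*(-1/181) = 115/181 ≈ 0.63536)
V(D) = 150 + 114*D
1/(V(q) - 72302) = 1/((150 + 114*(115/181)) - 72302) = 1/((150 + 13110/181) - 72302) = 1/(40260/181 - 72302) = 1/(-13046402/181) = -181/13046402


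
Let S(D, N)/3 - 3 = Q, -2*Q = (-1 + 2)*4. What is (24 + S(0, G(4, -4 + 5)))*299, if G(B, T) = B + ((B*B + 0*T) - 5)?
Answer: 8073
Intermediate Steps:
G(B, T) = -5 + B + B² (G(B, T) = B + ((B² + 0) - 5) = B + (B² - 5) = B + (-5 + B²) = -5 + B + B²)
Q = -2 (Q = -(-1 + 2)*4/2 = -4/2 = -½*4 = -2)
S(D, N) = 3 (S(D, N) = 9 + 3*(-2) = 9 - 6 = 3)
(24 + S(0, G(4, -4 + 5)))*299 = (24 + 3)*299 = 27*299 = 8073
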